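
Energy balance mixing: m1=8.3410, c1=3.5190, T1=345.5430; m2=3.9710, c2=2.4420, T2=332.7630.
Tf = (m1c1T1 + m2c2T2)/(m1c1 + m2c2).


num = 13369.2343
den = 39.0492
Tf = 342.3693 K

342.3693 K


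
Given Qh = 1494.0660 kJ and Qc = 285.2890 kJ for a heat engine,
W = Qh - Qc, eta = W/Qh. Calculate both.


W = 1494.0660 - 285.2890 = 1208.7770 kJ
eta = 1208.7770 / 1494.0660 = 0.8091 = 80.9052%

W = 1208.7770 kJ, eta = 80.9052%


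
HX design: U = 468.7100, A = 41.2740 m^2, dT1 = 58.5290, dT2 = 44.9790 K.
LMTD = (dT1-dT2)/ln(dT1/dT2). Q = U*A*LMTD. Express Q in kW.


LMTD = 51.4570 K
Q = 468.7100 * 41.2740 * 51.4570 = 995463.3394 W = 995.4633 kW

995.4633 kW


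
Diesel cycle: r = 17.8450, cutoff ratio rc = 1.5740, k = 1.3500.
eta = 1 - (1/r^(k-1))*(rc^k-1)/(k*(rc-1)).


r^(k-1) = 2.7418
rc^k = 1.8448
eta = 0.6024 = 60.2357%

60.2357%


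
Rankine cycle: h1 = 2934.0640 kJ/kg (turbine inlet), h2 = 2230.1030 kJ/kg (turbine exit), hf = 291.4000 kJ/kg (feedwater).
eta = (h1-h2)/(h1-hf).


W = 703.9610 kJ/kg
Q_in = 2642.6640 kJ/kg
eta = 0.2664 = 26.6383%

eta = 26.6383%


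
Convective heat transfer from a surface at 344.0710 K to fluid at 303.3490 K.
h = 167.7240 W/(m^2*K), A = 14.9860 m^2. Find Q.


dT = 40.7220 K
Q = 167.7240 * 14.9860 * 40.7220 = 102355.2301 W

102355.2301 W


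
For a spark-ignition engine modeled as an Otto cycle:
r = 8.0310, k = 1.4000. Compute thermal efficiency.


r^(k-1) = 2.3010
eta = 1 - 1/2.3010 = 0.5654 = 56.5398%

56.5398%


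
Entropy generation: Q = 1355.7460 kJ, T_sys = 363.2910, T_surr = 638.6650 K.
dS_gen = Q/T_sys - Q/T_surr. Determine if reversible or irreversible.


dS_sys = 1355.7460/363.2910 = 3.7318 kJ/K
dS_surr = -1355.7460/638.6650 = -2.1228 kJ/K
dS_gen = 3.7318 - 2.1228 = 1.6091 kJ/K (irreversible)

dS_gen = 1.6091 kJ/K, irreversible


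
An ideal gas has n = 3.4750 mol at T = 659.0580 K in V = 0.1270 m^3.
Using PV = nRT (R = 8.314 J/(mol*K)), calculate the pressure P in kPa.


P = nRT/V = 3.4750 * 8.314 * 659.0580 / 0.1270
= 19040.9435 / 0.1270 = 149928.6893 Pa = 149.9287 kPa

149.9287 kPa


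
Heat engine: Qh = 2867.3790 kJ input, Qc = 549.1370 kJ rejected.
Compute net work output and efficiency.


W = 2867.3790 - 549.1370 = 2318.2420 kJ
eta = 2318.2420 / 2867.3790 = 0.8085 = 80.8488%

W = 2318.2420 kJ, eta = 80.8488%


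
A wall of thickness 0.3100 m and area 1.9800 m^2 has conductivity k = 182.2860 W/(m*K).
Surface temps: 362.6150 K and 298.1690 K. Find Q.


dT = 64.4460 K
Q = 182.2860 * 1.9800 * 64.4460 / 0.3100 = 75033.0808 W

75033.0808 W


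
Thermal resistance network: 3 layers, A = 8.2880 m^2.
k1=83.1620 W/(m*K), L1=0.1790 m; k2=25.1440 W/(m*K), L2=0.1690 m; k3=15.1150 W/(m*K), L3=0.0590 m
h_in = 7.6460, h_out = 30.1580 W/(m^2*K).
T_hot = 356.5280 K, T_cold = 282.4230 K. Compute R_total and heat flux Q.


R_conv_in = 1/(7.6460*8.2880) = 0.0158
R_1 = 0.1790/(83.1620*8.2880) = 0.0003
R_2 = 0.1690/(25.1440*8.2880) = 0.0008
R_3 = 0.0590/(15.1150*8.2880) = 0.0005
R_conv_out = 1/(30.1580*8.2880) = 0.0040
R_total = 0.0213 K/W
Q = 74.1050 / 0.0213 = 3475.3920 W

R_total = 0.0213 K/W, Q = 3475.3920 W


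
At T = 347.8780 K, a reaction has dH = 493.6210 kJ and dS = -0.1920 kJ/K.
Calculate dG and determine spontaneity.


T*dS = 347.8780 * -0.1920 = -66.7926 kJ
dG = 493.6210 + 66.7926 = 560.4136 kJ (non-spontaneous)

dG = 560.4136 kJ, non-spontaneous


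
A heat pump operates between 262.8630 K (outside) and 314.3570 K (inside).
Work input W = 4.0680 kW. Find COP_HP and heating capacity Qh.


COP = 314.3570 / 51.4940 = 6.1047
Qh = 6.1047 * 4.0680 = 24.8340 kW

COP = 6.1047, Qh = 24.8340 kW


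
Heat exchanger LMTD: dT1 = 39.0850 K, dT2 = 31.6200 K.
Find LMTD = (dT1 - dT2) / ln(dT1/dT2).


dT1/dT2 = 1.2361
ln(dT1/dT2) = 0.2119
LMTD = 7.4650 / 0.2119 = 35.2207 K

35.2207 K


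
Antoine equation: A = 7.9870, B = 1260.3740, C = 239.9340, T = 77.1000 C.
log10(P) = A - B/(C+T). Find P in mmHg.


C+T = 317.0340
B/(C+T) = 3.9755
log10(P) = 7.9870 - 3.9755 = 4.0115
P = 10^4.0115 = 10267.9366 mmHg

10267.9366 mmHg


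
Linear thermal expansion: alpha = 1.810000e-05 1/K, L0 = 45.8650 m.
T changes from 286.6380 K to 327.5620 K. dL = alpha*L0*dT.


dT = 40.9240 K
dL = 1.810000e-05 * 45.8650 * 40.9240 = 0.033973 m
L_final = 45.898973 m

dL = 0.033973 m


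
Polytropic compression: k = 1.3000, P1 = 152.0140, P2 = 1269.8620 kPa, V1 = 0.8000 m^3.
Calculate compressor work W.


(k-1)/k = 0.2308
(P2/P1)^exp = 1.6321
W = 4.3333 * 152.0140 * 0.8000 * (1.6321 - 1) = 333.0917 kJ

333.0917 kJ


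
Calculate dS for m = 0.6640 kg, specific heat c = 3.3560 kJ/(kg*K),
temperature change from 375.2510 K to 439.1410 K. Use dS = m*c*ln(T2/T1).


T2/T1 = 1.1703
ln(T2/T1) = 0.1572
dS = 0.6640 * 3.3560 * 0.1572 = 0.3504 kJ/K

0.3504 kJ/K


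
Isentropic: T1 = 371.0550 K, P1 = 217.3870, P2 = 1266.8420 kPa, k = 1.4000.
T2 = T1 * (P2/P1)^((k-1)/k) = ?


(k-1)/k = 0.2857
(P2/P1)^exp = 1.6547
T2 = 371.0550 * 1.6547 = 613.9732 K

613.9732 K


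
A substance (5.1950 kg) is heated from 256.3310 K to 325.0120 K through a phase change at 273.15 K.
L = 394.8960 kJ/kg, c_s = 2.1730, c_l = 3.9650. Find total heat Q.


Q1 (sensible, solid) = 5.1950 * 2.1730 * 16.8190 = 189.8652 kJ
Q2 (latent) = 5.1950 * 394.8960 = 2051.4847 kJ
Q3 (sensible, liquid) = 5.1950 * 3.9650 * 51.8620 = 1068.2626 kJ
Q_total = 3309.6125 kJ

3309.6125 kJ


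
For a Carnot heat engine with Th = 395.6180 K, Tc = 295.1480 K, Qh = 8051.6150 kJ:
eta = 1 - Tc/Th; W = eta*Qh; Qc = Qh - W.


eta = 1 - 295.1480/395.6180 = 0.2540
W = 0.2540 * 8051.6150 = 2044.7648 kJ
Qc = 8051.6150 - 2044.7648 = 6006.8502 kJ

eta = 25.3957%, W = 2044.7648 kJ, Qc = 6006.8502 kJ


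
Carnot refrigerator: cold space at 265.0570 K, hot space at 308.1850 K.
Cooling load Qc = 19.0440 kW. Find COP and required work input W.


COP = 265.0570 / 43.1280 = 6.1458
W = 19.0440 / 6.1458 = 3.0987 kW

COP = 6.1458, W = 3.0987 kW


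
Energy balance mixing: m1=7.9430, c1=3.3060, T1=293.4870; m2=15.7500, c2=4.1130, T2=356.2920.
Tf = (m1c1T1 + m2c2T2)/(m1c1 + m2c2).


num = 30787.3456
den = 91.0393
Tf = 338.1764 K

338.1764 K


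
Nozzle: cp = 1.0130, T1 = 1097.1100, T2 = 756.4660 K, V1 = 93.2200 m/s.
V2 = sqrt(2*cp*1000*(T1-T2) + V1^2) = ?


dT = 340.6440 K
2*cp*1000*dT = 690144.7440
V1^2 = 8689.9684
V2 = sqrt(698834.7124) = 835.9633 m/s

835.9633 m/s


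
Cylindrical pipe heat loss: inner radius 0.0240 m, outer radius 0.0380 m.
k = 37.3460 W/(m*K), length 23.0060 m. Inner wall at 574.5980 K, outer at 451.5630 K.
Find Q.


dT = 123.0350 K
ln(ro/ri) = 0.4595
Q = 2*pi*37.3460*23.0060*123.0350 / 0.4595 = 1445365.4850 W

1445365.4850 W


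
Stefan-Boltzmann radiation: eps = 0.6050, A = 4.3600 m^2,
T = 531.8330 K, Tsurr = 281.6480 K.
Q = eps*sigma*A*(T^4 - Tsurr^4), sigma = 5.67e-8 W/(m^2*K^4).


T^4 = 8.0002e+10
Tsurr^4 = 6.2926e+09
Q = 0.6050 * 5.67e-8 * 4.3600 * 7.3710e+10 = 11024.2334 W

11024.2334 W


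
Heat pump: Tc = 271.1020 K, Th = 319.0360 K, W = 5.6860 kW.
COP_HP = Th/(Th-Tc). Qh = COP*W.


COP = 319.0360 / 47.9340 = 6.6557
Qh = 6.6557 * 5.6860 = 37.8445 kW

COP = 6.6557, Qh = 37.8445 kW


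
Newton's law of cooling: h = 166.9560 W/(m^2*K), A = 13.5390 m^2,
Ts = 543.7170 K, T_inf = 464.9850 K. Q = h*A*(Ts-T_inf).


dT = 78.7320 K
Q = 166.9560 * 13.5390 * 78.7320 = 177967.1736 W

177967.1736 W


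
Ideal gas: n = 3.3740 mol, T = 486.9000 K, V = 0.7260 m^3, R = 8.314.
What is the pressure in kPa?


P = nRT/V = 3.3740 * 8.314 * 486.9000 / 0.7260
= 13658.2442 / 0.7260 = 18813.0085 Pa = 18.8130 kPa

18.8130 kPa


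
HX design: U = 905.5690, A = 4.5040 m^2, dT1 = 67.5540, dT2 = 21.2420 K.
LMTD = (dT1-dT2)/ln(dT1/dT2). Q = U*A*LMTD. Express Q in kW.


LMTD = 40.0295 K
Q = 905.5690 * 4.5040 * 40.0295 = 163267.6079 W = 163.2676 kW

163.2676 kW


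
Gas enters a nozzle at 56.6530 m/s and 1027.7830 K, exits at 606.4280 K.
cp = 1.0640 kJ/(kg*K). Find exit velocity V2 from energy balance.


dT = 421.3550 K
2*cp*1000*dT = 896643.4400
V1^2 = 3209.5624
V2 = sqrt(899853.0024) = 948.6058 m/s

948.6058 m/s


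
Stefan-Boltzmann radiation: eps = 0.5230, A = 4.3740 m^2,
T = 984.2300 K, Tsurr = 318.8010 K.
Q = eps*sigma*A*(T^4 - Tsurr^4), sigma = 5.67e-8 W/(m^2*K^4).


T^4 = 9.3840e+11
Tsurr^4 = 1.0329e+10
Q = 0.5230 * 5.67e-8 * 4.3740 * 9.2807e+11 = 120376.8233 W

120376.8233 W


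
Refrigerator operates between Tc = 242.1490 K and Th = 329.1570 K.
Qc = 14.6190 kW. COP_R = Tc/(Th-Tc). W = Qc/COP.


COP = 242.1490 / 87.0080 = 2.7831
W = 14.6190 / 2.7831 = 5.2528 kW

COP = 2.7831, W = 5.2528 kW


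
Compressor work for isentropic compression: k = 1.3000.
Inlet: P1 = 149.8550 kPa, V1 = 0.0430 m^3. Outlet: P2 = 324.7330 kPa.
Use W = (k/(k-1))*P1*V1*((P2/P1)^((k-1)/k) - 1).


(k-1)/k = 0.2308
(P2/P1)^exp = 1.1954
W = 4.3333 * 149.8550 * 0.0430 * (1.1954 - 1) = 5.4555 kJ

5.4555 kJ


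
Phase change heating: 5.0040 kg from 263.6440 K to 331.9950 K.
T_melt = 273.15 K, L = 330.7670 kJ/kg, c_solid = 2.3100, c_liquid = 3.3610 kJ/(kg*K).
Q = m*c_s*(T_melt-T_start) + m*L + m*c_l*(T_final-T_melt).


Q1 (sensible, solid) = 5.0040 * 2.3100 * 9.5060 = 109.8821 kJ
Q2 (latent) = 5.0040 * 330.7670 = 1655.1581 kJ
Q3 (sensible, liquid) = 5.0040 * 3.3610 * 58.8450 = 989.6813 kJ
Q_total = 2754.7215 kJ

2754.7215 kJ


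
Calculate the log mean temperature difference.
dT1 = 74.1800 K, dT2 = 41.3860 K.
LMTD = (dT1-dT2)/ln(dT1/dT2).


dT1/dT2 = 1.7924
ln(dT1/dT2) = 0.5836
LMTD = 32.7940 / 0.5836 = 56.1972 K

56.1972 K


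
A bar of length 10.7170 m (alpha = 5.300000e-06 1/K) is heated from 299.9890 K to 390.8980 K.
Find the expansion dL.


dT = 90.9090 K
dL = 5.300000e-06 * 10.7170 * 90.9090 = 0.005164 m
L_final = 10.722164 m

dL = 0.005164 m


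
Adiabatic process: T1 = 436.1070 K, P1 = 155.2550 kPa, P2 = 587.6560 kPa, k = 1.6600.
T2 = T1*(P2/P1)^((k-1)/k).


(k-1)/k = 0.3976
(P2/P1)^exp = 1.6976
T2 = 436.1070 * 1.6976 = 740.3399 K

740.3399 K


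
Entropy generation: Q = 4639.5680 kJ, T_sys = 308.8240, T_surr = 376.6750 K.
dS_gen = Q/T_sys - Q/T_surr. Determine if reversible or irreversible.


dS_sys = 4639.5680/308.8240 = 15.0233 kJ/K
dS_surr = -4639.5680/376.6750 = -12.3172 kJ/K
dS_gen = 15.0233 - 12.3172 = 2.7062 kJ/K (irreversible)

dS_gen = 2.7062 kJ/K, irreversible


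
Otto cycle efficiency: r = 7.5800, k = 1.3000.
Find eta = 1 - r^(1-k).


r^(k-1) = 1.8361
eta = 1 - 1/1.8361 = 0.4554 = 45.5373%

45.5373%


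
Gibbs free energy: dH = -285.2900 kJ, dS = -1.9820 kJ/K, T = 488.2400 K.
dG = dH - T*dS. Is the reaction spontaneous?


T*dS = 488.2400 * -1.9820 = -967.6917 kJ
dG = -285.2900 + 967.6917 = 682.4017 kJ (non-spontaneous)

dG = 682.4017 kJ, non-spontaneous


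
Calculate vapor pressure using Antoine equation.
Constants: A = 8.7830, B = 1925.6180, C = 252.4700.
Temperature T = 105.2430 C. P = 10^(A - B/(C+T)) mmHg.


C+T = 357.7130
B/(C+T) = 5.3831
log10(P) = 8.7830 - 5.3831 = 3.3999
P = 10^3.3999 = 2511.0956 mmHg

2511.0956 mmHg


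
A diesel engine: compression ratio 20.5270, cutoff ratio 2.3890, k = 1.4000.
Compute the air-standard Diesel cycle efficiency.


r^(k-1) = 3.3491
rc^k = 3.3846
eta = 0.6339 = 63.3859%

63.3859%


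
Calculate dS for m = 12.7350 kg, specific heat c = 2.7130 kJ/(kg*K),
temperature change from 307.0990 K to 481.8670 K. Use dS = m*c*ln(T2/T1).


T2/T1 = 1.5691
ln(T2/T1) = 0.4505
dS = 12.7350 * 2.7130 * 0.4505 = 15.5647 kJ/K

15.5647 kJ/K


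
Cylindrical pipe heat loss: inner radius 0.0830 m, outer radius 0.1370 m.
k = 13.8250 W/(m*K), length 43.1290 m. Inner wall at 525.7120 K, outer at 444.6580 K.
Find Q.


dT = 81.0540 K
ln(ro/ri) = 0.5011
Q = 2*pi*13.8250*43.1290*81.0540 / 0.5011 = 605939.8356 W

605939.8356 W


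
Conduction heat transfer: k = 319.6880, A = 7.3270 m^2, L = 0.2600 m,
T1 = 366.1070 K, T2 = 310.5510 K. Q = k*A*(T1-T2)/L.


dT = 55.5560 K
Q = 319.6880 * 7.3270 * 55.5560 / 0.2600 = 500506.9903 W

500506.9903 W


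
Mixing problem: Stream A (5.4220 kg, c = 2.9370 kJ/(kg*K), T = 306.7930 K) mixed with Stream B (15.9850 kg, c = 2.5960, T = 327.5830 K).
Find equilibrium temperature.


num = 18479.2302
den = 57.4215
Tf = 321.8174 K

321.8174 K


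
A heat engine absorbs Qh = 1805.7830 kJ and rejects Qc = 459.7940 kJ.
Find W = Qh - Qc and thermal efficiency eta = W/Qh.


W = 1805.7830 - 459.7940 = 1345.9890 kJ
eta = 1345.9890 / 1805.7830 = 0.7454 = 74.5377%

W = 1345.9890 kJ, eta = 74.5377%


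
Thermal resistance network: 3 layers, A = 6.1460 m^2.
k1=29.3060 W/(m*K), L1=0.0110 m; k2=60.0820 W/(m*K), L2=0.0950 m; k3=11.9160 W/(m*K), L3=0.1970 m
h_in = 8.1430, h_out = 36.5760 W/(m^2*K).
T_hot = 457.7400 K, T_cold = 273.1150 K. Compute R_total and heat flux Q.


R_conv_in = 1/(8.1430*6.1460) = 0.0200
R_1 = 0.0110/(29.3060*6.1460) = 6.1072e-05
R_2 = 0.0950/(60.0820*6.1460) = 0.0003
R_3 = 0.1970/(11.9160*6.1460) = 0.0027
R_conv_out = 1/(36.5760*6.1460) = 0.0044
R_total = 0.0274 K/W
Q = 184.6250 / 0.0274 = 6728.8003 W

R_total = 0.0274 K/W, Q = 6728.8003 W


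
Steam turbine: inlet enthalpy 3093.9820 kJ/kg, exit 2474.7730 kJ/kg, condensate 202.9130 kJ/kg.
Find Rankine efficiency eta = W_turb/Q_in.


W = 619.2090 kJ/kg
Q_in = 2891.0690 kJ/kg
eta = 0.2142 = 21.4180%

eta = 21.4180%


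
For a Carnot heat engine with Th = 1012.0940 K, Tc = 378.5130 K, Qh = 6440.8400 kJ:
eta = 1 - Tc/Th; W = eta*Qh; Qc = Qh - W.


eta = 1 - 378.5130/1012.0940 = 0.6260
W = 0.6260 * 6440.8400 = 4032.0305 kJ
Qc = 6440.8400 - 4032.0305 = 2408.8095 kJ

eta = 62.6010%, W = 4032.0305 kJ, Qc = 2408.8095 kJ


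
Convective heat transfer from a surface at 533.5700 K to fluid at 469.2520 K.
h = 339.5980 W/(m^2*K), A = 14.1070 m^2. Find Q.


dT = 64.3180 K
Q = 339.5980 * 14.1070 * 64.3180 = 308128.8206 W

308128.8206 W


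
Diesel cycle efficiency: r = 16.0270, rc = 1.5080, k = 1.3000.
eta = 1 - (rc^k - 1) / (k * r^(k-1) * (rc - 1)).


r^(k-1) = 2.2986
rc^k = 1.7058
eta = 0.5351 = 53.5053%

53.5053%


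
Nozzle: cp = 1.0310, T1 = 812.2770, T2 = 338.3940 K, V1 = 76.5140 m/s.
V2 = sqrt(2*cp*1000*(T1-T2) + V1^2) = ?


dT = 473.8830 K
2*cp*1000*dT = 977146.7460
V1^2 = 5854.3922
V2 = sqrt(983001.1382) = 991.4641 m/s

991.4641 m/s


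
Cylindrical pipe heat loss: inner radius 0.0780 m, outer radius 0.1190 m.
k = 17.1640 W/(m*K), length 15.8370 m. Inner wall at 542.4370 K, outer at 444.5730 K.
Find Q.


dT = 97.8640 K
ln(ro/ri) = 0.4224
Q = 2*pi*17.1640*15.8370*97.8640 / 0.4224 = 395690.1733 W

395690.1733 W


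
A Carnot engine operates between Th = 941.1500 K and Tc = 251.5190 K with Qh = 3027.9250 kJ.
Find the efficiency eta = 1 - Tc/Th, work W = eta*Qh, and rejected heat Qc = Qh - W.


eta = 1 - 251.5190/941.1500 = 0.7328
W = 0.7328 * 3027.9250 = 2218.7228 kJ
Qc = 3027.9250 - 2218.7228 = 809.2022 kJ

eta = 73.2754%, W = 2218.7228 kJ, Qc = 809.2022 kJ


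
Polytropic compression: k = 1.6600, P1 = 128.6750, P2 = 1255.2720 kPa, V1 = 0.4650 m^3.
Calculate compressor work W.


(k-1)/k = 0.3976
(P2/P1)^exp = 2.4735
W = 2.5152 * 128.6750 * 0.4650 * (2.4735 - 1) = 221.7504 kJ

221.7504 kJ


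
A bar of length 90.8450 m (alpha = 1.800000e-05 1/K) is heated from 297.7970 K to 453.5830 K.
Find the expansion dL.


dT = 155.7860 K
dL = 1.800000e-05 * 90.8450 * 155.7860 = 0.254743 m
L_final = 91.099743 m

dL = 0.254743 m


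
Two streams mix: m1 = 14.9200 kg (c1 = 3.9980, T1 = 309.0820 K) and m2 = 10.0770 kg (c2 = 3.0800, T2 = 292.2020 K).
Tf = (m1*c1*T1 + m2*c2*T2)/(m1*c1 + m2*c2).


num = 27505.9110
den = 90.6873
Tf = 303.3049 K

303.3049 K


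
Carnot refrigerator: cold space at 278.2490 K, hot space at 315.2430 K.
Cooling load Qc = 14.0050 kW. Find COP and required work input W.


COP = 278.2490 / 36.9940 = 7.5215
W = 14.0050 / 7.5215 = 1.8620 kW

COP = 7.5215, W = 1.8620 kW


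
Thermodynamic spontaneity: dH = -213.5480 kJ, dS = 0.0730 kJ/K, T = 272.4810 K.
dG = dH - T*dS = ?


T*dS = 272.4810 * 0.0730 = 19.8911 kJ
dG = -213.5480 - 19.8911 = -233.4391 kJ (spontaneous)

dG = -233.4391 kJ, spontaneous


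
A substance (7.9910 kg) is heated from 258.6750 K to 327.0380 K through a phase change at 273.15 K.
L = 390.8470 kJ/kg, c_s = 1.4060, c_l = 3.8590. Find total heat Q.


Q1 (sensible, solid) = 7.9910 * 1.4060 * 14.4750 = 162.6316 kJ
Q2 (latent) = 7.9910 * 390.8470 = 3123.2584 kJ
Q3 (sensible, liquid) = 7.9910 * 3.8590 * 53.8880 = 1661.7588 kJ
Q_total = 4947.6488 kJ

4947.6488 kJ


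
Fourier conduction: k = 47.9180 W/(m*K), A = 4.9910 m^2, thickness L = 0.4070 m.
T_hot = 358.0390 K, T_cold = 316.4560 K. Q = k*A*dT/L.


dT = 41.5830 K
Q = 47.9180 * 4.9910 * 41.5830 / 0.4070 = 24434.7366 W

24434.7366 W


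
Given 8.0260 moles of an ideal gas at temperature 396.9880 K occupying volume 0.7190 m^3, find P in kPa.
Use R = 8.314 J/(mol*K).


P = nRT/V = 8.0260 * 8.314 * 396.9880 / 0.7190
= 26490.2804 / 0.7190 = 36843.2272 Pa = 36.8432 kPa

36.8432 kPa


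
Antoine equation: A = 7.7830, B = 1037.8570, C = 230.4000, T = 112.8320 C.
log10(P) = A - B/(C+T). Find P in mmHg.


C+T = 343.2320
B/(C+T) = 3.0238
log10(P) = 7.7830 - 3.0238 = 4.7592
P = 10^4.7592 = 57441.1438 mmHg

57441.1438 mmHg


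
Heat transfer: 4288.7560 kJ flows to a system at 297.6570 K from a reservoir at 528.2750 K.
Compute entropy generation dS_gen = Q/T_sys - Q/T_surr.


dS_sys = 4288.7560/297.6570 = 14.4084 kJ/K
dS_surr = -4288.7560/528.2750 = -8.1184 kJ/K
dS_gen = 14.4084 - 8.1184 = 6.2900 kJ/K (irreversible)

dS_gen = 6.2900 kJ/K, irreversible


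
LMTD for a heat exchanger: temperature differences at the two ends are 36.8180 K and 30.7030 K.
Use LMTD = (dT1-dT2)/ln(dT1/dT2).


dT1/dT2 = 1.1992
ln(dT1/dT2) = 0.1816
LMTD = 6.1150 / 0.1816 = 33.6680 K

33.6680 K


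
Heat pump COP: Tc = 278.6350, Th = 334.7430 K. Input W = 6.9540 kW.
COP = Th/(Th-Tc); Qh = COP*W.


COP = 334.7430 / 56.1080 = 5.9660
Qh = 5.9660 * 6.9540 = 41.4879 kW

COP = 5.9660, Qh = 41.4879 kW


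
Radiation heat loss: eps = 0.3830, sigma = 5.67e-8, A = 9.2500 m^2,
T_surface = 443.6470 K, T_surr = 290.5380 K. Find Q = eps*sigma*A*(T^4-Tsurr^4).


T^4 = 3.8739e+10
Tsurr^4 = 7.1254e+09
Q = 0.3830 * 5.67e-8 * 9.2500 * 3.1614e+10 = 6350.3717 W

6350.3717 W


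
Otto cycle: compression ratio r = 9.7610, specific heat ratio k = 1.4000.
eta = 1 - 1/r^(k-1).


r^(k-1) = 2.4877
eta = 1 - 1/2.4877 = 0.5980 = 59.8022%

59.8022%


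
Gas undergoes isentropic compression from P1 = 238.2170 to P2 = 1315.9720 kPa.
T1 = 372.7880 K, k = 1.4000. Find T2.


(k-1)/k = 0.2857
(P2/P1)^exp = 1.6296
T2 = 372.7880 * 1.6296 = 607.4915 K

607.4915 K


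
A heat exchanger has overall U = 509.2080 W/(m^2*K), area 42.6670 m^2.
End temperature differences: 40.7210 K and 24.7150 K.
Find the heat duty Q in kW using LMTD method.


LMTD = 32.0547 K
Q = 509.2080 * 42.6670 * 32.0547 = 696433.0335 W = 696.4330 kW

696.4330 kW


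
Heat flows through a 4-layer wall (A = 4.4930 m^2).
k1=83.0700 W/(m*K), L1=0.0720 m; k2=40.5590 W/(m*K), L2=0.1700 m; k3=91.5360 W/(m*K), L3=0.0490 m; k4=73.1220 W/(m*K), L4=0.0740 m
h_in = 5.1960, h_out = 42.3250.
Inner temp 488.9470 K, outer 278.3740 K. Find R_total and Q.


R_conv_in = 1/(5.1960*4.4930) = 0.0428
R_1 = 0.0720/(83.0700*4.4930) = 0.0002
R_2 = 0.1700/(40.5590*4.4930) = 0.0009
R_3 = 0.0490/(91.5360*4.4930) = 0.0001
R_4 = 0.0740/(73.1220*4.4930) = 0.0002
R_conv_out = 1/(42.3250*4.4930) = 0.0053
R_total = 0.0496 K/W
Q = 210.5730 / 0.0496 = 4248.5669 W

R_total = 0.0496 K/W, Q = 4248.5669 W


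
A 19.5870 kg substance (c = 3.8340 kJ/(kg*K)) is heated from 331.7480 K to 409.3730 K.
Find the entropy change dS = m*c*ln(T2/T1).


T2/T1 = 1.2340
ln(T2/T1) = 0.2103
dS = 19.5870 * 3.8340 * 0.2103 = 15.7891 kJ/K

15.7891 kJ/K


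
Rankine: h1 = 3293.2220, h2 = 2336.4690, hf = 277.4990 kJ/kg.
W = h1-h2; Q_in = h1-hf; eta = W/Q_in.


W = 956.7530 kJ/kg
Q_in = 3015.7230 kJ/kg
eta = 0.3173 = 31.7255%

eta = 31.7255%


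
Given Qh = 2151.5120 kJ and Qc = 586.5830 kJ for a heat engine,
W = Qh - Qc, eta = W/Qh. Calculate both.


W = 2151.5120 - 586.5830 = 1564.9290 kJ
eta = 1564.9290 / 2151.5120 = 0.7274 = 72.7362%

W = 1564.9290 kJ, eta = 72.7362%


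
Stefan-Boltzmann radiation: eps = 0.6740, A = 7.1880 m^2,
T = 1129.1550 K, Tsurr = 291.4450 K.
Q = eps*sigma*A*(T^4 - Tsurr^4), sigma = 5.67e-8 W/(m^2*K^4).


T^4 = 1.6256e+12
Tsurr^4 = 7.2148e+09
Q = 0.6740 * 5.67e-8 * 7.1880 * 1.6184e+12 = 444563.1615 W

444563.1615 W


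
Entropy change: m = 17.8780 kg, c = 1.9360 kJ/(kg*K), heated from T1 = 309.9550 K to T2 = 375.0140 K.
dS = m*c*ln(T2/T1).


T2/T1 = 1.2099
ln(T2/T1) = 0.1905
dS = 17.8780 * 1.9360 * 0.1905 = 6.5948 kJ/K

6.5948 kJ/K


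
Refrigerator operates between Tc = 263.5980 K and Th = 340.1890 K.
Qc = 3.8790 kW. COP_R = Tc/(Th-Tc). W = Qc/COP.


COP = 263.5980 / 76.5910 = 3.4416
W = 3.8790 / 3.4416 = 1.1271 kW

COP = 3.4416, W = 1.1271 kW


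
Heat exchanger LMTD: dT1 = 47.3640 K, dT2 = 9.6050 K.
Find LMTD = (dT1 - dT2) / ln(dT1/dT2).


dT1/dT2 = 4.9312
ln(dT1/dT2) = 1.5956
LMTD = 37.7590 / 1.5956 = 23.6648 K

23.6648 K


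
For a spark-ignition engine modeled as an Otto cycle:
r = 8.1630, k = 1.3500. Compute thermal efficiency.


r^(k-1) = 2.0852
eta = 1 - 1/2.0852 = 0.5204 = 52.0429%

52.0429%


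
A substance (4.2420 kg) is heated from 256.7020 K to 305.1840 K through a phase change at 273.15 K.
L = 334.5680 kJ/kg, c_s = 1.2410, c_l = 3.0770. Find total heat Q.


Q1 (sensible, solid) = 4.2420 * 1.2410 * 16.4480 = 86.5876 kJ
Q2 (latent) = 4.2420 * 334.5680 = 1419.2375 kJ
Q3 (sensible, liquid) = 4.2420 * 3.0770 * 32.0340 = 418.1281 kJ
Q_total = 1923.9531 kJ

1923.9531 kJ


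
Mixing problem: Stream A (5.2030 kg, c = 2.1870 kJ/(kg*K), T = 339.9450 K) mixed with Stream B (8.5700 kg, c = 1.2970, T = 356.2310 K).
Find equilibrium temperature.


num = 7827.8318
den = 22.4943
Tf = 347.9926 K

347.9926 K


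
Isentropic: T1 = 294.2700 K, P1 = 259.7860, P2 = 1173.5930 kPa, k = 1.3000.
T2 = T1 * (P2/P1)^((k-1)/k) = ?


(k-1)/k = 0.2308
(P2/P1)^exp = 1.4162
T2 = 294.2700 * 1.4162 = 416.7515 K

416.7515 K


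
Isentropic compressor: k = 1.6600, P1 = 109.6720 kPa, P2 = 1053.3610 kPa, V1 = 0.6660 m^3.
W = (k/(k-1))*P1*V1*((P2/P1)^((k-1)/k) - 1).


(k-1)/k = 0.3976
(P2/P1)^exp = 2.4582
W = 2.5152 * 109.6720 * 0.6660 * (2.4582 - 1) = 267.8950 kJ

267.8950 kJ


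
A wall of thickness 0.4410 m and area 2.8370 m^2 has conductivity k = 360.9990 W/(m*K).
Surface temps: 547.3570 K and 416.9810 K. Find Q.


dT = 130.3760 K
Q = 360.9990 * 2.8370 * 130.3760 / 0.4410 = 302778.0570 W

302778.0570 W


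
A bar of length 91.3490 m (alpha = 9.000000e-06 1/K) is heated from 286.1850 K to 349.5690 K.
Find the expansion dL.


dT = 63.3840 K
dL = 9.000000e-06 * 91.3490 * 63.3840 = 0.052111 m
L_final = 91.401111 m

dL = 0.052111 m


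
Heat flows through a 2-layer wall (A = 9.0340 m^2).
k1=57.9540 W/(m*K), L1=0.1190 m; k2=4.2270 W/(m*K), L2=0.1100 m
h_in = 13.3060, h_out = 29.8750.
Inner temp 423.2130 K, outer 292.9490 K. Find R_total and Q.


R_conv_in = 1/(13.3060*9.0340) = 0.0083
R_1 = 0.1190/(57.9540*9.0340) = 0.0002
R_2 = 0.1100/(4.2270*9.0340) = 0.0029
R_conv_out = 1/(29.8750*9.0340) = 0.0037
R_total = 0.0151 K/W
Q = 130.2640 / 0.0151 = 8608.4539 W

R_total = 0.0151 K/W, Q = 8608.4539 W


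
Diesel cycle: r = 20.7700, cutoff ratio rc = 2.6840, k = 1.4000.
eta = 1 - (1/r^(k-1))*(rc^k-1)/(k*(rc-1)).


r^(k-1) = 3.3649
rc^k = 3.9838
eta = 0.6239 = 62.3884%

62.3884%


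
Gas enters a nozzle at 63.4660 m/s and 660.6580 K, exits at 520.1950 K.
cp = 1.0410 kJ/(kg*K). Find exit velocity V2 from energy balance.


dT = 140.4630 K
2*cp*1000*dT = 292443.9660
V1^2 = 4027.9332
V2 = sqrt(296471.8992) = 544.4923 m/s

544.4923 m/s


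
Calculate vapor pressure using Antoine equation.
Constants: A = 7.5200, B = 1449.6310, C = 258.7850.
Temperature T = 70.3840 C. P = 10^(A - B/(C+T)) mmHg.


C+T = 329.1690
B/(C+T) = 4.4039
log10(P) = 7.5200 - 4.4039 = 3.1161
P = 10^3.1161 = 1306.4384 mmHg

1306.4384 mmHg


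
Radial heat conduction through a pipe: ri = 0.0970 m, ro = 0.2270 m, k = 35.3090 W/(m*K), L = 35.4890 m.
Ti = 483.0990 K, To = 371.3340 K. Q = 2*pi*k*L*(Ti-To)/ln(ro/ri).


dT = 111.7650 K
ln(ro/ri) = 0.8502
Q = 2*pi*35.3090*35.4890*111.7650 / 0.8502 = 1034960.6287 W

1034960.6287 W


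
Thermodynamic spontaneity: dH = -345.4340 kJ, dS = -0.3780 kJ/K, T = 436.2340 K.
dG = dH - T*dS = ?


T*dS = 436.2340 * -0.3780 = -164.8965 kJ
dG = -345.4340 + 164.8965 = -180.5375 kJ (spontaneous)

dG = -180.5375 kJ, spontaneous


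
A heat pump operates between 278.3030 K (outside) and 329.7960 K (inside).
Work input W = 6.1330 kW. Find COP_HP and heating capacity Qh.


COP = 329.7960 / 51.4930 = 6.4047
Qh = 6.4047 * 6.1330 = 39.2799 kW

COP = 6.4047, Qh = 39.2799 kW


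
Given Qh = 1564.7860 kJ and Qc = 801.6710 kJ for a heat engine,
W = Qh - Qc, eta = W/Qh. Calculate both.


W = 1564.7860 - 801.6710 = 763.1150 kJ
eta = 763.1150 / 1564.7860 = 0.4877 = 48.7680%

W = 763.1150 kJ, eta = 48.7680%


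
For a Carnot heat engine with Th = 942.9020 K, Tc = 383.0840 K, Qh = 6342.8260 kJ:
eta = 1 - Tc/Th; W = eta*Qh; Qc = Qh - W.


eta = 1 - 383.0840/942.9020 = 0.5937
W = 0.5937 * 6342.8260 = 3765.8507 kJ
Qc = 6342.8260 - 3765.8507 = 2576.9753 kJ

eta = 59.3718%, W = 3765.8507 kJ, Qc = 2576.9753 kJ


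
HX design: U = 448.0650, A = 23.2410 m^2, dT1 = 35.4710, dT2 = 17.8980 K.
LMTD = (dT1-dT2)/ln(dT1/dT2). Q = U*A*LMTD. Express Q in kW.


LMTD = 25.6905 K
Q = 448.0650 * 23.2410 * 25.6905 = 267527.7408 W = 267.5277 kW

267.5277 kW


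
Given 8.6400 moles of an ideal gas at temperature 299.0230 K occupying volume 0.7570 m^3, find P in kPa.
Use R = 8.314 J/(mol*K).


P = nRT/V = 8.6400 * 8.314 * 299.0230 / 0.7570
= 21479.7072 / 0.7570 = 28374.7783 Pa = 28.3748 kPa

28.3748 kPa


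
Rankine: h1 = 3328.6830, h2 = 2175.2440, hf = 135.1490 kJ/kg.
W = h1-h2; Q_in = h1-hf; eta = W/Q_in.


W = 1153.4390 kJ/kg
Q_in = 3193.5340 kJ/kg
eta = 0.3612 = 36.1179%

eta = 36.1179%


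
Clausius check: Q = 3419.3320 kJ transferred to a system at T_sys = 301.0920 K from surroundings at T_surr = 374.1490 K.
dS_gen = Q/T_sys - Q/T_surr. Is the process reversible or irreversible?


dS_sys = 3419.3320/301.0920 = 11.3564 kJ/K
dS_surr = -3419.3320/374.1490 = -9.1390 kJ/K
dS_gen = 11.3564 - 9.1390 = 2.2175 kJ/K (irreversible)

dS_gen = 2.2175 kJ/K, irreversible


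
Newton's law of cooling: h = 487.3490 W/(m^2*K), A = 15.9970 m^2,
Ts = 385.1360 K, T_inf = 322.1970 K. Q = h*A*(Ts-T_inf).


dT = 62.9390 K
Q = 487.3490 * 15.9970 * 62.9390 = 490680.1196 W

490680.1196 W


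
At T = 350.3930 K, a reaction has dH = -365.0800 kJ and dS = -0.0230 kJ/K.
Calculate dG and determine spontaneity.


T*dS = 350.3930 * -0.0230 = -8.0590 kJ
dG = -365.0800 + 8.0590 = -357.0210 kJ (spontaneous)

dG = -357.0210 kJ, spontaneous


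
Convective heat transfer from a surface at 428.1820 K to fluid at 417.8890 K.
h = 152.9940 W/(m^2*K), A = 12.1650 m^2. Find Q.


dT = 10.2930 K
Q = 152.9940 * 12.1650 * 10.2930 = 19157.0435 W

19157.0435 W


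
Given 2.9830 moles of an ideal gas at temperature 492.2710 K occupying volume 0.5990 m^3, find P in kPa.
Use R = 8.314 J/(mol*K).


P = nRT/V = 2.9830 * 8.314 * 492.2710 / 0.5990
= 12208.6467 / 0.5990 = 20381.7140 Pa = 20.3817 kPa

20.3817 kPa


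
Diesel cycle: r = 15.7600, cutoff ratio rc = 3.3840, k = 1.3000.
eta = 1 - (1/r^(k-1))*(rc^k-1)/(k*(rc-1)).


r^(k-1) = 2.2870
rc^k = 4.8782
eta = 0.4528 = 45.2841%

45.2841%


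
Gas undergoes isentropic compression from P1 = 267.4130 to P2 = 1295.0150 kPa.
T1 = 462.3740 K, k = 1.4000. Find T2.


(k-1)/k = 0.2857
(P2/P1)^exp = 1.5694
T2 = 462.3740 * 1.5694 = 725.6615 K

725.6615 K


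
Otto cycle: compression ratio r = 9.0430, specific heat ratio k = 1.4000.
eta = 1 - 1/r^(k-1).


r^(k-1) = 2.4128
eta = 1 - 1/2.4128 = 0.5855 = 58.5547%

58.5547%


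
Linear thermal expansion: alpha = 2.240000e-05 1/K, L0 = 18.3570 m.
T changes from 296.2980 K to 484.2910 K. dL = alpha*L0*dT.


dT = 187.9930 K
dL = 2.240000e-05 * 18.3570 * 187.9930 = 0.077302 m
L_final = 18.434302 m

dL = 0.077302 m


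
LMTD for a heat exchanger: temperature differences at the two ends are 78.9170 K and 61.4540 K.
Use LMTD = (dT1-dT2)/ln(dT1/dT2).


dT1/dT2 = 1.2842
ln(dT1/dT2) = 0.2501
LMTD = 17.4630 / 0.2501 = 69.8219 K

69.8219 K


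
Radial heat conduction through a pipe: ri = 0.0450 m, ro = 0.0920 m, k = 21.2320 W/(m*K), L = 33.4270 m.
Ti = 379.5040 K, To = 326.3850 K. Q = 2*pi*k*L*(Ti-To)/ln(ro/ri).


dT = 53.1190 K
ln(ro/ri) = 0.7151
Q = 2*pi*21.2320*33.4270*53.1190 / 0.7151 = 331234.4084 W

331234.4084 W


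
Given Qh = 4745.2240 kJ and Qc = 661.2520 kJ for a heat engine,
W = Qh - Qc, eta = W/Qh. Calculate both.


W = 4745.2240 - 661.2520 = 4083.9720 kJ
eta = 4083.9720 / 4745.2240 = 0.8606 = 86.0649%

W = 4083.9720 kJ, eta = 86.0649%


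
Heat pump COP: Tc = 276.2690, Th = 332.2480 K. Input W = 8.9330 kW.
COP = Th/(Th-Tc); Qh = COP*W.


COP = 332.2480 / 55.9790 = 5.9352
Qh = 5.9352 * 8.9330 = 53.0194 kW

COP = 5.9352, Qh = 53.0194 kW


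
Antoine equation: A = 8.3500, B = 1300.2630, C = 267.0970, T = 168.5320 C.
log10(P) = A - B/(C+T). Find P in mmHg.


C+T = 435.6290
B/(C+T) = 2.9848
log10(P) = 8.3500 - 2.9848 = 5.3652
P = 10^5.3652 = 231849.1987 mmHg

231849.1987 mmHg


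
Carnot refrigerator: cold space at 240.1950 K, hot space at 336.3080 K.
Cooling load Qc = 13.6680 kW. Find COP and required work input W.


COP = 240.1950 / 96.1130 = 2.4991
W = 13.6680 / 2.4991 = 5.4692 kW

COP = 2.4991, W = 5.4692 kW


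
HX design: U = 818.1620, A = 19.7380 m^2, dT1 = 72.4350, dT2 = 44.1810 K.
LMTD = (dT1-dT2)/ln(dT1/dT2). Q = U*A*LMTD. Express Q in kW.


LMTD = 57.1487 K
Q = 818.1620 * 19.7380 * 57.1487 = 922886.9762 W = 922.8870 kW

922.8870 kW


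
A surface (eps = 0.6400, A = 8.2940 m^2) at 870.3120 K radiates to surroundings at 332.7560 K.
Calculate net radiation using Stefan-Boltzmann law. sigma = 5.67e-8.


T^4 = 5.7372e+11
Tsurr^4 = 1.2260e+10
Q = 0.6400 * 5.67e-8 * 8.2940 * 5.6146e+11 = 168983.9641 W

168983.9641 W


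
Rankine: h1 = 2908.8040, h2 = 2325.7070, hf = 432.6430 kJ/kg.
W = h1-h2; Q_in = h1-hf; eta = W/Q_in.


W = 583.0970 kJ/kg
Q_in = 2476.1610 kJ/kg
eta = 0.2355 = 23.5484%

eta = 23.5484%


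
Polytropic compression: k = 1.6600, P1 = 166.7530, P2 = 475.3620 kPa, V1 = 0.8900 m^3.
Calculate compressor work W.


(k-1)/k = 0.3976
(P2/P1)^exp = 1.5166
W = 2.5152 * 166.7530 * 0.8900 * (1.5166 - 1) = 192.8503 kJ

192.8503 kJ


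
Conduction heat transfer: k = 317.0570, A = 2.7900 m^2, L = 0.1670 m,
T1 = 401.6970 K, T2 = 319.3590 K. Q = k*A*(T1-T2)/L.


dT = 82.3380 K
Q = 317.0570 * 2.7900 * 82.3380 / 0.1670 = 436139.4704 W

436139.4704 W


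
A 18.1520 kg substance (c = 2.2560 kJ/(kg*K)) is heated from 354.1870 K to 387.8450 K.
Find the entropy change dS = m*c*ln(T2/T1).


T2/T1 = 1.0950
ln(T2/T1) = 0.0908
dS = 18.1520 * 2.2560 * 0.0908 = 3.7176 kJ/K

3.7176 kJ/K


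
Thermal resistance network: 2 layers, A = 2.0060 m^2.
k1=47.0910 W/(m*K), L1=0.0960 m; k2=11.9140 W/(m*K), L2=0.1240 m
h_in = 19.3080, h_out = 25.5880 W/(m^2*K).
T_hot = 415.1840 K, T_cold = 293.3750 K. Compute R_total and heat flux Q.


R_conv_in = 1/(19.3080*2.0060) = 0.0258
R_1 = 0.0960/(47.0910*2.0060) = 0.0010
R_2 = 0.1240/(11.9140*2.0060) = 0.0052
R_conv_out = 1/(25.5880*2.0060) = 0.0195
R_total = 0.0515 K/W
Q = 121.8090 / 0.0515 = 2364.9863 W

R_total = 0.0515 K/W, Q = 2364.9863 W


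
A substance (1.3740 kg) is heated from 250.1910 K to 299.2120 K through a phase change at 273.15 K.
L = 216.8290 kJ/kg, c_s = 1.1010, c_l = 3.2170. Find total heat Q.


Q1 (sensible, solid) = 1.3740 * 1.1010 * 22.9590 = 34.7318 kJ
Q2 (latent) = 1.3740 * 216.8290 = 297.9230 kJ
Q3 (sensible, liquid) = 1.3740 * 3.2170 * 26.0620 = 115.1982 kJ
Q_total = 447.8530 kJ

447.8530 kJ


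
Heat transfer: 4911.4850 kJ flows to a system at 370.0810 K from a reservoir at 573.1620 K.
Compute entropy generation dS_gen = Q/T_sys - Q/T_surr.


dS_sys = 4911.4850/370.0810 = 13.2714 kJ/K
dS_surr = -4911.4850/573.1620 = -8.5691 kJ/K
dS_gen = 13.2714 - 8.5691 = 4.7023 kJ/K (irreversible)

dS_gen = 4.7023 kJ/K, irreversible


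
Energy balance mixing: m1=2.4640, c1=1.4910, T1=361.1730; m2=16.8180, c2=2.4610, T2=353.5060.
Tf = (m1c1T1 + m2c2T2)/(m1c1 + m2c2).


num = 15958.1805
den = 45.0629
Tf = 354.1311 K

354.1311 K


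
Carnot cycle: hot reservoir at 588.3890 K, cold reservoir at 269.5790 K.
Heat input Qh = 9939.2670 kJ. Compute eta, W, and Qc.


eta = 1 - 269.5790/588.3890 = 0.5418
W = 0.5418 * 9939.2670 = 5385.4469 kJ
Qc = 9939.2670 - 5385.4469 = 4553.8201 kJ

eta = 54.1835%, W = 5385.4469 kJ, Qc = 4553.8201 kJ


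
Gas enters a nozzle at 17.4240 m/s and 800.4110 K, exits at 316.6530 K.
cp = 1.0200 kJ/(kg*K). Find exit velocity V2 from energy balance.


dT = 483.7580 K
2*cp*1000*dT = 986866.3200
V1^2 = 303.5958
V2 = sqrt(987169.9158) = 993.5642 m/s

993.5642 m/s


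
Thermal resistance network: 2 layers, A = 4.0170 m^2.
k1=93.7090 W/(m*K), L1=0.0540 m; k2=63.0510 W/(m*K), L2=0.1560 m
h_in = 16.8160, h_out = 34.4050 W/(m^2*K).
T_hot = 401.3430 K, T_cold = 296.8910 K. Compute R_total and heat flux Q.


R_conv_in = 1/(16.8160*4.0170) = 0.0148
R_1 = 0.0540/(93.7090*4.0170) = 0.0001
R_2 = 0.1560/(63.0510*4.0170) = 0.0006
R_conv_out = 1/(34.4050*4.0170) = 0.0072
R_total = 0.0228 K/W
Q = 104.4520 / 0.0228 = 4581.4503 W

R_total = 0.0228 K/W, Q = 4581.4503 W


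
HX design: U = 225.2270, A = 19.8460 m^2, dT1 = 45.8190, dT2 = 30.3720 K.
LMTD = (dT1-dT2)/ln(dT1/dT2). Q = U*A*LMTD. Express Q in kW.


LMTD = 37.5677 K
Q = 225.2270 * 19.8460 * 37.5677 = 167922.1595 W = 167.9222 kW

167.9222 kW


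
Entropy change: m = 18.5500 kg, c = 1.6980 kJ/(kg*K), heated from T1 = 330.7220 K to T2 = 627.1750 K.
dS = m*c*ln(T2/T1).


T2/T1 = 1.8964
ln(T2/T1) = 0.6399
dS = 18.5500 * 1.6980 * 0.6399 = 20.1570 kJ/K

20.1570 kJ/K


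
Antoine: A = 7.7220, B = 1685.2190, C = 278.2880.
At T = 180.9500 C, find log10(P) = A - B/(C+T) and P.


C+T = 459.2380
B/(C+T) = 3.6696
log10(P) = 7.7220 - 3.6696 = 4.0524
P = 10^4.0524 = 11282.4045 mmHg

11282.4045 mmHg


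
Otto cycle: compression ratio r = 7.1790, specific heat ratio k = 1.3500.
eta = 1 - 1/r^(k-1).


r^(k-1) = 1.9935
eta = 1 - 1/1.9935 = 0.4984 = 49.8377%

49.8377%


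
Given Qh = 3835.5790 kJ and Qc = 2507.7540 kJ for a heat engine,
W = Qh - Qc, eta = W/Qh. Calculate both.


W = 3835.5790 - 2507.7540 = 1327.8250 kJ
eta = 1327.8250 / 3835.5790 = 0.3462 = 34.6186%

W = 1327.8250 kJ, eta = 34.6186%


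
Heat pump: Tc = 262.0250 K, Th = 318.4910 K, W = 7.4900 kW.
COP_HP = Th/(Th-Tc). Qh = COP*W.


COP = 318.4910 / 56.4660 = 5.6404
Qh = 5.6404 * 7.4900 = 42.2466 kW

COP = 5.6404, Qh = 42.2466 kW


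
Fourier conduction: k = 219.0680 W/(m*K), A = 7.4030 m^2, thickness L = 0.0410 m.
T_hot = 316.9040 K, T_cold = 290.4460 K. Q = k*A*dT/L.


dT = 26.4580 K
Q = 219.0680 * 7.4030 * 26.4580 / 0.0410 = 1046549.6773 W

1046549.6773 W


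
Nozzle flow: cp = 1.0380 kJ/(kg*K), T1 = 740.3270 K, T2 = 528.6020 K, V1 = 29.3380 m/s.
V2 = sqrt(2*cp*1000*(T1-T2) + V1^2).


dT = 211.7250 K
2*cp*1000*dT = 439541.1000
V1^2 = 860.7182
V2 = sqrt(440401.8182) = 663.6278 m/s

663.6278 m/s


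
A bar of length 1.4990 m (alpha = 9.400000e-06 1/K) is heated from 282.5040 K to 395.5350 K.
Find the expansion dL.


dT = 113.0310 K
dL = 9.400000e-06 * 1.4990 * 113.0310 = 0.001593 m
L_final = 1.500593 m

dL = 0.001593 m


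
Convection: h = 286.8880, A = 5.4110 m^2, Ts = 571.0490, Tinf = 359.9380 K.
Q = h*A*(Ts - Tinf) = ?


dT = 211.1110 K
Q = 286.8880 * 5.4110 * 211.1110 = 327718.3652 W

327718.3652 W


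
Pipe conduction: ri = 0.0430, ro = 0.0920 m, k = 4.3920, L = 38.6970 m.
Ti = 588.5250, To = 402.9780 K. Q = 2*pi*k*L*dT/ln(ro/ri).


dT = 185.5470 K
ln(ro/ri) = 0.7606
Q = 2*pi*4.3920*38.6970*185.5470 / 0.7606 = 260509.5817 W

260509.5817 W


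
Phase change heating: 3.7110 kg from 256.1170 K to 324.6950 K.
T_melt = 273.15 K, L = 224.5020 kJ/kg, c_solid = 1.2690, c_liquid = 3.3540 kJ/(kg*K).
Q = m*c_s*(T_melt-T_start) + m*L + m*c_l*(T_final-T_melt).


Q1 (sensible, solid) = 3.7110 * 1.2690 * 17.0330 = 80.2128 kJ
Q2 (latent) = 3.7110 * 224.5020 = 833.1269 kJ
Q3 (sensible, liquid) = 3.7110 * 3.3540 * 51.5450 = 641.5648 kJ
Q_total = 1554.9046 kJ

1554.9046 kJ


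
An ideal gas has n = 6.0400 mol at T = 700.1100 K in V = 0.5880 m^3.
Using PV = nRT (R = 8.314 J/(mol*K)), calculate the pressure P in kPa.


P = nRT/V = 6.0400 * 8.314 * 700.1100 / 0.5880
= 35157.1158 / 0.5880 = 59791.0133 Pa = 59.7910 kPa

59.7910 kPa


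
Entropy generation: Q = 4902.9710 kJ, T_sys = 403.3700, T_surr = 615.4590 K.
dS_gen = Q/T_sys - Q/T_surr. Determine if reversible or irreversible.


dS_sys = 4902.9710/403.3700 = 12.1550 kJ/K
dS_surr = -4902.9710/615.4590 = -7.9664 kJ/K
dS_gen = 12.1550 - 7.9664 = 4.1887 kJ/K (irreversible)

dS_gen = 4.1887 kJ/K, irreversible


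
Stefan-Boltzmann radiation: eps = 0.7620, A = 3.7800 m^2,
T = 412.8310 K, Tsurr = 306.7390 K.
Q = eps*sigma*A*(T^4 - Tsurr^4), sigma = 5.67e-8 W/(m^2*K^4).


T^4 = 2.9046e+10
Tsurr^4 = 8.8527e+09
Q = 0.7620 * 5.67e-8 * 3.7800 * 2.0193e+10 = 3297.9279 W

3297.9279 W


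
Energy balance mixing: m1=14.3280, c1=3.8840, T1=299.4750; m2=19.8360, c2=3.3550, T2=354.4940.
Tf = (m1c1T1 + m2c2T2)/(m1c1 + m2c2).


num = 40257.2671
den = 122.1997
Tf = 329.4383 K

329.4383 K


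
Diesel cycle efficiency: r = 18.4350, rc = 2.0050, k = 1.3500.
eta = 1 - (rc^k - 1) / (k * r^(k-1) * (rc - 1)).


r^(k-1) = 2.7732
rc^k = 2.5577
eta = 0.5860 = 58.5984%

58.5984%


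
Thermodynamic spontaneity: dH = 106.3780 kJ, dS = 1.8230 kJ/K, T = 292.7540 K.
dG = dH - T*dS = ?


T*dS = 292.7540 * 1.8230 = 533.6905 kJ
dG = 106.3780 - 533.6905 = -427.3125 kJ (spontaneous)

dG = -427.3125 kJ, spontaneous


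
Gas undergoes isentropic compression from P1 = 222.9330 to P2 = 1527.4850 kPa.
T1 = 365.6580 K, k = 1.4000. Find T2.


(k-1)/k = 0.2857
(P2/P1)^exp = 1.7330
T2 = 365.6580 * 1.7330 = 633.6885 K

633.6885 K


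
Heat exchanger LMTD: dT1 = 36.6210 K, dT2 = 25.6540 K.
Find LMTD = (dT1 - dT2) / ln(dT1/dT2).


dT1/dT2 = 1.4275
ln(dT1/dT2) = 0.3559
LMTD = 10.9670 / 0.3559 = 30.8129 K

30.8129 K


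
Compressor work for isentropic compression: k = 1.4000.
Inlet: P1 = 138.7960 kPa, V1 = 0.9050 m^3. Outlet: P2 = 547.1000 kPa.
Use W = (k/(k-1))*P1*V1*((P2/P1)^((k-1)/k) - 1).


(k-1)/k = 0.2857
(P2/P1)^exp = 1.4798
W = 3.5000 * 138.7960 * 0.9050 * (1.4798 - 1) = 210.9286 kJ

210.9286 kJ


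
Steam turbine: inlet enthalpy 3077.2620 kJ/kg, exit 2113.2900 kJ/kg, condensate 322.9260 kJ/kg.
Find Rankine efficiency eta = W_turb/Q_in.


W = 963.9720 kJ/kg
Q_in = 2754.3360 kJ/kg
eta = 0.3500 = 34.9983%

eta = 34.9983%


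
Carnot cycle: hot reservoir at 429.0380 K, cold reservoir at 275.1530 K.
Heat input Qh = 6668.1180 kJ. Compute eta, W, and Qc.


eta = 1 - 275.1530/429.0380 = 0.3587
W = 0.3587 * 6668.1180 = 2391.6840 kJ
Qc = 6668.1180 - 2391.6840 = 4276.4340 kJ

eta = 35.8675%, W = 2391.6840 kJ, Qc = 4276.4340 kJ


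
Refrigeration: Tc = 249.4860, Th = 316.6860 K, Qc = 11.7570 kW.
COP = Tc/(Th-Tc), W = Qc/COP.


COP = 249.4860 / 67.2000 = 3.7126
W = 11.7570 / 3.7126 = 3.1668 kW

COP = 3.7126, W = 3.1668 kW


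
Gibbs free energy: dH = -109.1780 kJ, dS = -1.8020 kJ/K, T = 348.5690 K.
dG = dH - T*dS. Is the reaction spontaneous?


T*dS = 348.5690 * -1.8020 = -628.1213 kJ
dG = -109.1780 + 628.1213 = 518.9433 kJ (non-spontaneous)

dG = 518.9433 kJ, non-spontaneous
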